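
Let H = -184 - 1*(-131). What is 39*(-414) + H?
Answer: -16199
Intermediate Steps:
H = -53 (H = -184 + 131 = -53)
39*(-414) + H = 39*(-414) - 53 = -16146 - 53 = -16199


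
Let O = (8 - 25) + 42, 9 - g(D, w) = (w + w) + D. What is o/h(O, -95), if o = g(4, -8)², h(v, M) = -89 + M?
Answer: -441/184 ≈ -2.3967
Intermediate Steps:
g(D, w) = 9 - D - 2*w (g(D, w) = 9 - ((w + w) + D) = 9 - (2*w + D) = 9 - (D + 2*w) = 9 + (-D - 2*w) = 9 - D - 2*w)
O = 25 (O = -17 + 42 = 25)
o = 441 (o = (9 - 1*4 - 2*(-8))² = (9 - 4 + 16)² = 21² = 441)
o/h(O, -95) = 441/(-89 - 95) = 441/(-184) = 441*(-1/184) = -441/184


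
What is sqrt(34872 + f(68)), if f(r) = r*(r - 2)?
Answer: 8*sqrt(615) ≈ 198.39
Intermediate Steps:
f(r) = r*(-2 + r)
sqrt(34872 + f(68)) = sqrt(34872 + 68*(-2 + 68)) = sqrt(34872 + 68*66) = sqrt(34872 + 4488) = sqrt(39360) = 8*sqrt(615)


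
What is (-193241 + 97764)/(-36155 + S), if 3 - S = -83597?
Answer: -95477/47445 ≈ -2.0124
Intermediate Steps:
S = 83600 (S = 3 - 1*(-83597) = 3 + 83597 = 83600)
(-193241 + 97764)/(-36155 + S) = (-193241 + 97764)/(-36155 + 83600) = -95477/47445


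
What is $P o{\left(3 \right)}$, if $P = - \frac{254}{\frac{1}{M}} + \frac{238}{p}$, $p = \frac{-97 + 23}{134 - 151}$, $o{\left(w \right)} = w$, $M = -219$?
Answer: $\frac{6180555}{37} \approx 1.6704 \cdot 10^{5}$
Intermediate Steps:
$p = \frac{74}{17}$ ($p = - \frac{74}{-17} = \left(-74\right) \left(- \frac{1}{17}\right) = \frac{74}{17} \approx 4.3529$)
$P = \frac{2060185}{37}$ ($P = - \frac{254}{\frac{1}{-219}} + \frac{238}{\frac{74}{17}} = - \frac{254}{- \frac{1}{219}} + 238 \cdot \frac{17}{74} = \left(-254\right) \left(-219\right) + \frac{2023}{37} = 55626 + \frac{2023}{37} = \frac{2060185}{37} \approx 55681.0$)
$P o{\left(3 \right)} = \frac{2060185}{37} \cdot 3 = \frac{6180555}{37}$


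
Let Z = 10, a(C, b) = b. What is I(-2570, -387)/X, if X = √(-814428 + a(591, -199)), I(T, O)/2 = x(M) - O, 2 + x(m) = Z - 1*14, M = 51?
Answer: -762*I*√814627/814627 ≈ -0.84426*I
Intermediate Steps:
x(m) = -6 (x(m) = -2 + (10 - 1*14) = -2 + (10 - 14) = -2 - 4 = -6)
I(T, O) = -12 - 2*O (I(T, O) = 2*(-6 - O) = -12 - 2*O)
X = I*√814627 (X = √(-814428 - 199) = √(-814627) = I*√814627 ≈ 902.57*I)
I(-2570, -387)/X = (-12 - 2*(-387))/((I*√814627)) = (-12 + 774)*(-I*√814627/814627) = 762*(-I*√814627/814627) = -762*I*√814627/814627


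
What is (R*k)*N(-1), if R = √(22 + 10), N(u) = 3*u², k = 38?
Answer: 456*√2 ≈ 644.88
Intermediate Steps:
R = 4*√2 (R = √32 = 4*√2 ≈ 5.6569)
(R*k)*N(-1) = ((4*√2)*38)*(3*(-1)²) = (152*√2)*(3*1) = (152*√2)*3 = 456*√2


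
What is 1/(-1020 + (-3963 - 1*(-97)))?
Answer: -1/4886 ≈ -0.00020467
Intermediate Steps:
1/(-1020 + (-3963 - 1*(-97))) = 1/(-1020 + (-3963 + 97)) = 1/(-1020 - 3866) = 1/(-4886) = -1/4886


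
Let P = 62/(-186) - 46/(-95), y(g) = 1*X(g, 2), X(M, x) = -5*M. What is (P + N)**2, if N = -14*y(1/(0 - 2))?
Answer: 98644624/81225 ≈ 1214.5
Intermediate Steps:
y(g) = -5*g (y(g) = 1*(-5*g) = -5*g)
P = 43/285 (P = 62*(-1/186) - 46*(-1/95) = -1/3 + 46/95 = 43/285 ≈ 0.15088)
N = -35 (N = -(-70)/(0 - 2) = -(-70)/(-2) = -(-70)*(-1)/2 = -14*5/2 = -35)
(P + N)**2 = (43/285 - 35)**2 = (-9932/285)**2 = 98644624/81225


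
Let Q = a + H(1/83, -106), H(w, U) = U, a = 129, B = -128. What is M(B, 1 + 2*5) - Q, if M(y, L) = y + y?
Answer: -279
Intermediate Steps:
M(y, L) = 2*y
Q = 23 (Q = 129 - 106 = 23)
M(B, 1 + 2*5) - Q = 2*(-128) - 1*23 = -256 - 23 = -279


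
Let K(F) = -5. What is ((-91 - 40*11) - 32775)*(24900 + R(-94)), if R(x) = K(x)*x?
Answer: -844973220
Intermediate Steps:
R(x) = -5*x
((-91 - 40*11) - 32775)*(24900 + R(-94)) = ((-91 - 40*11) - 32775)*(24900 - 5*(-94)) = ((-91 - 440) - 32775)*(24900 + 470) = (-531 - 32775)*25370 = -33306*25370 = -844973220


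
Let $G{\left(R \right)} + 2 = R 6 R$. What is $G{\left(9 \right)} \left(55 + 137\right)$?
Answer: $92928$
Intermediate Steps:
$G{\left(R \right)} = -2 + 6 R^{2}$ ($G{\left(R \right)} = -2 + R 6 R = -2 + 6 R R = -2 + 6 R^{2}$)
$G{\left(9 \right)} \left(55 + 137\right) = \left(-2 + 6 \cdot 9^{2}\right) \left(55 + 137\right) = \left(-2 + 6 \cdot 81\right) 192 = \left(-2 + 486\right) 192 = 484 \cdot 192 = 92928$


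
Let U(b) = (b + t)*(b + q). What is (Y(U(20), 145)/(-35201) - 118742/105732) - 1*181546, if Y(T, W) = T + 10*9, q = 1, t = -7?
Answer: -337847608146965/1860936066 ≈ -1.8155e+5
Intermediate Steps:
U(b) = (1 + b)*(-7 + b) (U(b) = (b - 7)*(b + 1) = (-7 + b)*(1 + b) = (1 + b)*(-7 + b))
Y(T, W) = 90 + T (Y(T, W) = T + 90 = 90 + T)
(Y(U(20), 145)/(-35201) - 118742/105732) - 1*181546 = ((90 + (-7 + 20**2 - 6*20))/(-35201) - 118742/105732) - 1*181546 = ((90 + (-7 + 400 - 120))*(-1/35201) - 118742*1/105732) - 181546 = ((90 + 273)*(-1/35201) - 59371/52866) - 181546 = (363*(-1/35201) - 59371/52866) - 181546 = (-363/35201 - 59371/52866) - 181546 = -2109108929/1860936066 - 181546 = -337847608146965/1860936066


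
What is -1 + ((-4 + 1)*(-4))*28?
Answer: 335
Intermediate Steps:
-1 + ((-4 + 1)*(-4))*28 = -1 - 3*(-4)*28 = -1 + 12*28 = -1 + 336 = 335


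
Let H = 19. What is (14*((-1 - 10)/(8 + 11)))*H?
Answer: -154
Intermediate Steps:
(14*((-1 - 10)/(8 + 11)))*H = (14*((-1 - 10)/(8 + 11)))*19 = (14*(-11/19))*19 = -154/19*19 = -154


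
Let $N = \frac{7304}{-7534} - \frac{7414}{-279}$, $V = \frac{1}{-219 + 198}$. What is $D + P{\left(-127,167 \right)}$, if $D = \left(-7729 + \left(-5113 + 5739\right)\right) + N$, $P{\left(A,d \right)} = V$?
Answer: $- \frac{52068405874}{7356951} \approx -7077.4$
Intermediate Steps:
$V = - \frac{1}{21}$ ($V = \frac{1}{-21} = - \frac{1}{21} \approx -0.047619$)
$P{\left(A,d \right)} = - \frac{1}{21}$
$N = \frac{26909630}{1050993}$ ($N = 7304 \left(- \frac{1}{7534}\right) - - \frac{7414}{279} = - \frac{3652}{3767} + \frac{7414}{279} = \frac{26909630}{1050993} \approx 25.604$)
$D = - \frac{7438293649}{1050993}$ ($D = \left(-7729 + \left(-5113 + 5739\right)\right) + \frac{26909630}{1050993} = \left(-7729 + 626\right) + \frac{26909630}{1050993} = -7103 + \frac{26909630}{1050993} = - \frac{7438293649}{1050993} \approx -7077.4$)
$D + P{\left(-127,167 \right)} = - \frac{7438293649}{1050993} - \frac{1}{21} = - \frac{52068405874}{7356951}$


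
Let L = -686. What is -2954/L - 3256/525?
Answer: -6967/3675 ≈ -1.8958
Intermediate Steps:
-2954/L - 3256/525 = -2954/(-686) - 3256/525 = -2954*(-1/686) - 3256*1/525 = 211/49 - 3256/525 = -6967/3675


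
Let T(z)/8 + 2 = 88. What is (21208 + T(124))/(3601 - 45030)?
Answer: -1288/2437 ≈ -0.52852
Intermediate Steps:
T(z) = 688 (T(z) = -16 + 8*88 = -16 + 704 = 688)
(21208 + T(124))/(3601 - 45030) = (21208 + 688)/(3601 - 45030) = 21896/(-41429) = 21896*(-1/41429) = -1288/2437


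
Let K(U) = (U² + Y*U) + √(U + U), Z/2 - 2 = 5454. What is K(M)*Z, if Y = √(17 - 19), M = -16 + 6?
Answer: 1091200 - 109120*I*√2 + 21824*I*√5 ≈ 1.0912e+6 - 1.0552e+5*I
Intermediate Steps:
Z = 10912 (Z = 4 + 2*5454 = 4 + 10908 = 10912)
M = -10
Y = I*√2 (Y = √(-2) = I*√2 ≈ 1.4142*I)
K(U) = U² + √2*√U + I*U*√2 (K(U) = (U² + (I*√2)*U) + √(U + U) = (U² + I*U*√2) + √(2*U) = (U² + I*U*√2) + √2*√U = U² + √2*√U + I*U*√2)
K(M)*Z = ((-10)² + √2*√(-10) + I*(-10)*√2)*10912 = (100 + √2*(I*√10) - 10*I*√2)*10912 = (100 + 2*I*√5 - 10*I*√2)*10912 = (100 - 10*I*√2 + 2*I*√5)*10912 = 1091200 - 109120*I*√2 + 21824*I*√5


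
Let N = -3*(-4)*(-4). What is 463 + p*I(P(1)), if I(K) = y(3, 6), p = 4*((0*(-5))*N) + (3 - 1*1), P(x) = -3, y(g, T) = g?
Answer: 469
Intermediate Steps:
N = -48 (N = 12*(-4) = -48)
p = 2 (p = 4*((0*(-5))*(-48)) + (3 - 1*1) = 4*(0*(-48)) + (3 - 1) = 4*0 + 2 = 0 + 2 = 2)
I(K) = 3
463 + p*I(P(1)) = 463 + 2*3 = 463 + 6 = 469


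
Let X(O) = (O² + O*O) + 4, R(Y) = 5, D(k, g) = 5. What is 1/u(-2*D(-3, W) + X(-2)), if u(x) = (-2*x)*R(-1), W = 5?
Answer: -1/20 ≈ -0.050000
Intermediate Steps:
X(O) = 4 + 2*O² (X(O) = (O² + O²) + 4 = 2*O² + 4 = 4 + 2*O²)
u(x) = -10*x (u(x) = -2*x*5 = -10*x)
1/u(-2*D(-3, W) + X(-2)) = 1/(-10*(-2*5 + (4 + 2*(-2)²))) = 1/(-10*(-10 + (4 + 2*4))) = 1/(-10*(-10 + (4 + 8))) = 1/(-10*(-10 + 12)) = 1/(-10*2) = 1/(-20) = -1/20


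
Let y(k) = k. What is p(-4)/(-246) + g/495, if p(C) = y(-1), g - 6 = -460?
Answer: -37063/40590 ≈ -0.91311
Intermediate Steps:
g = -454 (g = 6 - 460 = -454)
p(C) = -1
p(-4)/(-246) + g/495 = -1/(-246) - 454/495 = -1*(-1/246) - 454*1/495 = 1/246 - 454/495 = -37063/40590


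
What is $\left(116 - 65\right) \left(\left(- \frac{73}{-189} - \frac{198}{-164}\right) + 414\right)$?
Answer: $\frac{109494773}{5166} \approx 21195.0$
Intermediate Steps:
$\left(116 - 65\right) \left(\left(- \frac{73}{-189} - \frac{198}{-164}\right) + 414\right) = 51 \left(\left(\left(-73\right) \left(- \frac{1}{189}\right) - - \frac{99}{82}\right) + 414\right) = 51 \left(\left(\frac{73}{189} + \frac{99}{82}\right) + 414\right) = 51 \left(\frac{24697}{15498} + 414\right) = 51 \cdot \frac{6440869}{15498} = \frac{109494773}{5166}$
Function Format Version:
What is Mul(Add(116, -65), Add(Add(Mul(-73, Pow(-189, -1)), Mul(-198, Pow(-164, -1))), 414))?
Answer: Rational(109494773, 5166) ≈ 21195.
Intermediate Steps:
Mul(Add(116, -65), Add(Add(Mul(-73, Pow(-189, -1)), Mul(-198, Pow(-164, -1))), 414)) = Mul(51, Add(Add(Mul(-73, Rational(-1, 189)), Mul(-198, Rational(-1, 164))), 414)) = Mul(51, Add(Add(Rational(73, 189), Rational(99, 82)), 414)) = Mul(51, Add(Rational(24697, 15498), 414)) = Mul(51, Rational(6440869, 15498)) = Rational(109494773, 5166)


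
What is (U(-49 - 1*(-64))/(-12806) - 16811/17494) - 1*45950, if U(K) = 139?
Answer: -2573577962283/56007041 ≈ -45951.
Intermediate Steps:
(U(-49 - 1*(-64))/(-12806) - 16811/17494) - 1*45950 = (139/(-12806) - 16811/17494) - 1*45950 = (139*(-1/12806) - 16811*1/17494) - 45950 = (-139/12806 - 16811/17494) - 45950 = -54428333/56007041 - 45950 = -2573577962283/56007041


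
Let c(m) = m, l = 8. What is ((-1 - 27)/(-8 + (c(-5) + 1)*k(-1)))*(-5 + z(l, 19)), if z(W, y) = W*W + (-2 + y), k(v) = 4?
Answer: 266/3 ≈ 88.667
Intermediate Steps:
z(W, y) = -2 + y + W² (z(W, y) = W² + (-2 + y) = -2 + y + W²)
((-1 - 27)/(-8 + (c(-5) + 1)*k(-1)))*(-5 + z(l, 19)) = ((-1 - 27)/(-8 + (-5 + 1)*4))*(-5 + (-2 + 19 + 8²)) = (-28/(-8 - 4*4))*(-5 + (-2 + 19 + 64)) = (-28/(-8 - 16))*(-5 + 81) = -28/(-24)*76 = -28*(-1/24)*76 = (7/6)*76 = 266/3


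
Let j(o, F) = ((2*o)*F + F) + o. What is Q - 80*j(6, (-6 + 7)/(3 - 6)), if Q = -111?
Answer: -733/3 ≈ -244.33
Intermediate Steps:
j(o, F) = F + o + 2*F*o (j(o, F) = (2*F*o + F) + o = (F + 2*F*o) + o = F + o + 2*F*o)
Q - 80*j(6, (-6 + 7)/(3 - 6)) = -111 - 80*((-6 + 7)/(3 - 6) + 6 + 2*((-6 + 7)/(3 - 6))*6) = -111 - 80*(1/(-3) + 6 + 2*(1/(-3))*6) = -111 - 80*(1*(-⅓) + 6 + 2*(1*(-⅓))*6) = -111 - 80*(-⅓ + 6 + 2*(-⅓)*6) = -111 - 80*(-⅓ + 6 - 4) = -111 - 80*5/3 = -111 - 400/3 = -733/3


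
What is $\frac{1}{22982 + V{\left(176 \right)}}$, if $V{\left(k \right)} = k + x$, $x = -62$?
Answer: $\frac{1}{23096} \approx 4.3298 \cdot 10^{-5}$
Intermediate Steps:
$V{\left(k \right)} = -62 + k$ ($V{\left(k \right)} = k - 62 = -62 + k$)
$\frac{1}{22982 + V{\left(176 \right)}} = \frac{1}{22982 + \left(-62 + 176\right)} = \frac{1}{22982 + 114} = \frac{1}{23096}$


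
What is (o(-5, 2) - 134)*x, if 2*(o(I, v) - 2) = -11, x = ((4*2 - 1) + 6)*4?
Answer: -7150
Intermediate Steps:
x = 52 (x = ((8 - 1) + 6)*4 = (7 + 6)*4 = 13*4 = 52)
o(I, v) = -7/2 (o(I, v) = 2 + (½)*(-11) = 2 - 11/2 = -7/2)
(o(-5, 2) - 134)*x = (-7/2 - 134)*52 = -275/2*52 = -7150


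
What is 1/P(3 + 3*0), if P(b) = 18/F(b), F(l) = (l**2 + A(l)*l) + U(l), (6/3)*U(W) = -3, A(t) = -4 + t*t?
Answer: 5/4 ≈ 1.2500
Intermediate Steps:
A(t) = -4 + t**2
U(W) = -3/2 (U(W) = (1/2)*(-3) = -3/2)
F(l) = -3/2 + l**2 + l*(-4 + l**2) (F(l) = (l**2 + (-4 + l**2)*l) - 3/2 = (l**2 + l*(-4 + l**2)) - 3/2 = -3/2 + l**2 + l*(-4 + l**2))
P(b) = 18/(-3/2 + b**2 + b**3 - 4*b)
1/P(3 + 3*0) = 1/(36/(-3 + 2*(3 + 3*0)**2 + 2*(3 + 3*0)*(-4 + (3 + 3*0)**2))) = 1/(36/(-3 + 2*(3 + 0)**2 + 2*(3 + 0)*(-4 + (3 + 0)**2))) = 1/(36/(-3 + 2*3**2 + 2*3*(-4 + 3**2))) = 1/(36/(-3 + 2*9 + 2*3*(-4 + 9))) = 1/(36/(-3 + 18 + 2*3*5)) = 1/(36/(-3 + 18 + 30)) = 1/(36/45) = 1/(36*(1/45)) = 1/(4/5) = 5/4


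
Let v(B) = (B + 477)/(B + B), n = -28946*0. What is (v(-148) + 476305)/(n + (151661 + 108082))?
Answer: 46995317/25627976 ≈ 1.8337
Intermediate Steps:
n = 0
v(B) = (477 + B)/(2*B) (v(B) = (477 + B)/((2*B)) = (477 + B)*(1/(2*B)) = (477 + B)/(2*B))
(v(-148) + 476305)/(n + (151661 + 108082)) = ((1/2)*(477 - 148)/(-148) + 476305)/(0 + (151661 + 108082)) = ((1/2)*(-1/148)*329 + 476305)/(0 + 259743) = (-329/296 + 476305)/259743 = (140985951/296)*(1/259743) = 46995317/25627976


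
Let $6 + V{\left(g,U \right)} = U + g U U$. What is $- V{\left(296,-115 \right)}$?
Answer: $-3914479$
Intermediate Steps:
$V{\left(g,U \right)} = -6 + U + g U^{2}$ ($V{\left(g,U \right)} = -6 + \left(U + g U U\right) = -6 + \left(U + U g U\right) = -6 + \left(U + g U^{2}\right) = -6 + U + g U^{2}$)
$- V{\left(296,-115 \right)} = - (-6 - 115 + 296 \left(-115\right)^{2}) = - (-6 - 115 + 296 \cdot 13225) = - (-6 - 115 + 3914600) = \left(-1\right) 3914479 = -3914479$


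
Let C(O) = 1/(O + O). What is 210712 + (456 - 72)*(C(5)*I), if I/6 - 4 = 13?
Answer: 1073144/5 ≈ 2.1463e+5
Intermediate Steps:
I = 102 (I = 24 + 6*13 = 24 + 78 = 102)
C(O) = 1/(2*O)
210712 + (456 - 72)*(C(5)*I) = 210712 + (456 - 72)*(((½)/5)*102) = 210712 + 384*(((½)*(⅕))*102) = 210712 + 384*((⅒)*102) = 210712 + 384*(51/5) = 210712 + 19584/5 = 1073144/5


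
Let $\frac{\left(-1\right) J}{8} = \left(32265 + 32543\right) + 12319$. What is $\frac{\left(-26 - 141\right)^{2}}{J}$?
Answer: $- \frac{27889}{617016} \approx -0.0452$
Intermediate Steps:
$J = -617016$ ($J = - 8 \left(\left(32265 + 32543\right) + 12319\right) = - 8 \left(64808 + 12319\right) = \left(-8\right) 77127 = -617016$)
$\frac{\left(-26 - 141\right)^{2}}{J} = \frac{\left(-26 - 141\right)^{2}}{-617016} = \left(-167\right)^{2} \left(- \frac{1}{617016}\right) = 27889 \left(- \frac{1}{617016}\right) = - \frac{27889}{617016}$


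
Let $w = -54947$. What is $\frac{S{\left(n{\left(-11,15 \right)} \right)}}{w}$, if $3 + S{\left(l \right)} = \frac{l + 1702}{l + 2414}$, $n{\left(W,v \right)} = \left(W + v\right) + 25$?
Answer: $\frac{5598}{134235521} \approx 4.1703 \cdot 10^{-5}$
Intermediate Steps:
$n{\left(W,v \right)} = 25 + W + v$
$S{\left(l \right)} = -3 + \frac{1702 + l}{2414 + l}$ ($S{\left(l \right)} = -3 + \frac{l + 1702}{l + 2414} = -3 + \frac{1702 + l}{2414 + l}$)
$\frac{S{\left(n{\left(-11,15 \right)} \right)}}{w} = \frac{2 \frac{1}{2414 + \left(25 - 11 + 15\right)} \left(-2770 - \left(25 - 11 + 15\right)\right)}{-54947} = \frac{2 \left(-2770 - 29\right)}{2414 + 29} \left(- \frac{1}{54947}\right) = \frac{2 \left(-2770 - 29\right)}{2443} \left(- \frac{1}{54947}\right) = 2 \cdot \frac{1}{2443} \left(-2799\right) \left(- \frac{1}{54947}\right) = \left(- \frac{5598}{2443}\right) \left(- \frac{1}{54947}\right) = \frac{5598}{134235521}$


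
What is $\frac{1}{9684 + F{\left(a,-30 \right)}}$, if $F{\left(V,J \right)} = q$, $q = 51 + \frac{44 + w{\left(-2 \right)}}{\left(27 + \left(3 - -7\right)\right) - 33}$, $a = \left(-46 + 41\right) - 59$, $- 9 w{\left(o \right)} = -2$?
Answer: $\frac{18}{175429} \approx 0.00010261$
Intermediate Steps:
$w{\left(o \right)} = \frac{2}{9}$ ($w{\left(o \right)} = \left(- \frac{1}{9}\right) \left(-2\right) = \frac{2}{9}$)
$a = -64$ ($a = -5 - 59 = -64$)
$q = \frac{1117}{18}$ ($q = 51 + \frac{44 + \frac{2}{9}}{\left(27 + \left(3 - -7\right)\right) - 33} = 51 + \frac{398}{9 \left(\left(27 + \left(3 + 7\right)\right) - 33\right)} = 51 + \frac{398}{9 \left(\left(27 + 10\right) - 33\right)} = 51 + \frac{398}{9 \left(37 - 33\right)} = 51 + \frac{398}{9 \cdot 4} = 51 + \frac{398}{9} \cdot \frac{1}{4} = 51 + \frac{199}{18} = \frac{1117}{18} \approx 62.056$)
$F{\left(V,J \right)} = \frac{1117}{18}$
$\frac{1}{9684 + F{\left(a,-30 \right)}} = \frac{1}{9684 + \frac{1117}{18}} = \frac{1}{\frac{175429}{18}} = \frac{18}{175429}$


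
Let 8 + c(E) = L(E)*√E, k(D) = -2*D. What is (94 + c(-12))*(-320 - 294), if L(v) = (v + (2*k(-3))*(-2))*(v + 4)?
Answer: -52804 - 353664*I*√3 ≈ -52804.0 - 6.1256e+5*I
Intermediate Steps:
L(v) = (-24 + v)*(4 + v) (L(v) = (v + (2*(-2*(-3)))*(-2))*(v + 4) = (v + (2*6)*(-2))*(4 + v) = (v + 12*(-2))*(4 + v) = (v - 24)*(4 + v) = (-24 + v)*(4 + v))
c(E) = -8 + √E*(-96 + E² - 20*E) (c(E) = -8 + (-96 + E² - 20*E)*√E = -8 + √E*(-96 + E² - 20*E))
(94 + c(-12))*(-320 - 294) = (94 + (-8 + √(-12)*(-96 + (-12)² - 20*(-12))))*(-320 - 294) = (94 + (-8 + (2*I*√3)*(-96 + 144 + 240)))*(-614) = (94 + (-8 + (2*I*√3)*288))*(-614) = (94 + (-8 + 576*I*√3))*(-614) = (86 + 576*I*√3)*(-614) = -52804 - 353664*I*√3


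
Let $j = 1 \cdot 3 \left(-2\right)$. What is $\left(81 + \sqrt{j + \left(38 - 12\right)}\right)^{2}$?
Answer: $6581 + 324 \sqrt{5} \approx 7305.5$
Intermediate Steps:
$j = -6$ ($j = 3 \left(-2\right) = -6$)
$\left(81 + \sqrt{j + \left(38 - 12\right)}\right)^{2} = \left(81 + \sqrt{-6 + \left(38 - 12\right)}\right)^{2} = \left(81 + \sqrt{-6 + 26}\right)^{2} = \left(81 + \sqrt{20}\right)^{2} = \left(81 + 2 \sqrt{5}\right)^{2}$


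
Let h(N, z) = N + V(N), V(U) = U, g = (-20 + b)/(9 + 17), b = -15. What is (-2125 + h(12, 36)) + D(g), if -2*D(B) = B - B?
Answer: -2101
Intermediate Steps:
g = -35/26 (g = (-20 - 15)/(9 + 17) = -35/26 ≈ -1.3462)
h(N, z) = 2*N (h(N, z) = N + N = 2*N)
D(B) = 0 (D(B) = -(B - B)/2 = -½*0 = 0)
(-2125 + h(12, 36)) + D(g) = (-2125 + 2*12) + 0 = (-2125 + 24) + 0 = -2101 + 0 = -2101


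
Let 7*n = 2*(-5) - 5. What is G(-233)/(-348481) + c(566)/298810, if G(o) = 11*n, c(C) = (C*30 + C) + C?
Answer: 22115559377/364453626635 ≈ 0.060681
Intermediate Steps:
c(C) = 32*C (c(C) = (30*C + C) + C = 31*C + C = 32*C)
n = -15/7 (n = (2*(-5) - 5)/7 = (-10 - 5)/7 = (⅐)*(-15) = -15/7 ≈ -2.1429)
G(o) = -165/7 (G(o) = 11*(-15/7) = -165/7)
G(-233)/(-348481) + c(566)/298810 = -165/7/(-348481) + (32*566)/298810 = -165/7*(-1/348481) + 18112*(1/298810) = 165/2439367 + 9056/149405 = 22115559377/364453626635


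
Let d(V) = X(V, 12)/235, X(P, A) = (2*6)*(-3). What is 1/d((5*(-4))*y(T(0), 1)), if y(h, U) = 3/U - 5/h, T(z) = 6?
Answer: -235/36 ≈ -6.5278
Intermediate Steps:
y(h, U) = -5/h + 3/U
X(P, A) = -36 (X(P, A) = 12*(-3) = -36)
d(V) = -36/235
1/d((5*(-4))*y(T(0), 1)) = 1/(-36/235) = -235/36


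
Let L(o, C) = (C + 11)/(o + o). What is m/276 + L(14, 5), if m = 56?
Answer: 374/483 ≈ 0.77433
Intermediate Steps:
L(o, C) = (11 + C)/(2*o) (L(o, C) = (11 + C)/((2*o)) = (11 + C)*(1/(2*o)) = (11 + C)/(2*o))
m/276 + L(14, 5) = 56/276 + (½)*(11 + 5)/14 = 56*(1/276) + (½)*(1/14)*16 = 14/69 + 4/7 = 374/483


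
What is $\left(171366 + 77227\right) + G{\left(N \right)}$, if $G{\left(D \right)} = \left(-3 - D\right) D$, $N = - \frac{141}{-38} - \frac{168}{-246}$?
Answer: $\frac{603346851297}{2427364} \approx 2.4856 \cdot 10^{5}$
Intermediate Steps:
$N = \frac{6845}{1558}$ ($N = \left(-141\right) \left(- \frac{1}{38}\right) - - \frac{28}{41} = \frac{141}{38} + \frac{28}{41} = \frac{6845}{1558} \approx 4.3935$)
$G{\left(D \right)} = D \left(-3 - D\right)$
$\left(171366 + 77227\right) + G{\left(N \right)} = \left(171366 + 77227\right) - \frac{6845 \left(3 + \frac{6845}{1558}\right)}{1558} = 248593 - \frac{6845}{1558} \cdot \frac{11519}{1558} = 248593 - \frac{78847555}{2427364} = \frac{603346851297}{2427364}$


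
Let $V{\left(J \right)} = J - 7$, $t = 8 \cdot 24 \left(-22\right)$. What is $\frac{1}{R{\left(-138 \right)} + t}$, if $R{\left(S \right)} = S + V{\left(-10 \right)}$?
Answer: $- \frac{1}{4379} \approx -0.00022836$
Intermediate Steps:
$t = -4224$ ($t = 192 \left(-22\right) = -4224$)
$V{\left(J \right)} = -7 + J$ ($V{\left(J \right)} = J - 7 = -7 + J$)
$R{\left(S \right)} = -17 + S$ ($R{\left(S \right)} = S - 17 = -17 + S$)
$\frac{1}{R{\left(-138 \right)} + t} = \frac{1}{\left(-17 - 138\right) - 4224} = \frac{1}{-155 - 4224} = \frac{1}{-4379} = - \frac{1}{4379}$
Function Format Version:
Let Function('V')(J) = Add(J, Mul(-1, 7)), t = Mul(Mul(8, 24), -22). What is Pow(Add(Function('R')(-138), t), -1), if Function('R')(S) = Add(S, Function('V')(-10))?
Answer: Rational(-1, 4379) ≈ -0.00022836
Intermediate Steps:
t = -4224 (t = Mul(192, -22) = -4224)
Function('V')(J) = Add(-7, J) (Function('V')(J) = Add(J, -7) = Add(-7, J))
Function('R')(S) = Add(-17, S) (Function('R')(S) = Add(S, Add(-7, -10)) = Add(S, -17) = Add(-17, S))
Pow(Add(Function('R')(-138), t), -1) = Pow(Add(Add(-17, -138), -4224), -1) = Pow(Add(-155, -4224), -1) = Pow(-4379, -1) = Rational(-1, 4379)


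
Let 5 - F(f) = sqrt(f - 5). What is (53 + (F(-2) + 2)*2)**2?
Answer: 4461 - 268*I*sqrt(7) ≈ 4461.0 - 709.06*I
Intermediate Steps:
F(f) = 5 - sqrt(-5 + f) (F(f) = 5 - sqrt(f - 5) = 5 - sqrt(-5 + f))
(53 + (F(-2) + 2)*2)**2 = (53 + ((5 - sqrt(-5 - 2)) + 2)*2)**2 = (53 + ((5 - sqrt(-7)) + 2)*2)**2 = (53 + ((5 - I*sqrt(7)) + 2)*2)**2 = (53 + (7 - I*sqrt(7))*2)**2 = (53 + (14 - 2*I*sqrt(7)))**2 = (67 - 2*I*sqrt(7))**2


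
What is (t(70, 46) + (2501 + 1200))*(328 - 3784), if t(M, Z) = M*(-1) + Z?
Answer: -12707712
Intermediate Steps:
t(M, Z) = Z - M (t(M, Z) = -M + Z = Z - M)
(t(70, 46) + (2501 + 1200))*(328 - 3784) = ((46 - 1*70) + (2501 + 1200))*(328 - 3784) = ((46 - 70) + 3701)*(-3456) = (-24 + 3701)*(-3456) = 3677*(-3456) = -12707712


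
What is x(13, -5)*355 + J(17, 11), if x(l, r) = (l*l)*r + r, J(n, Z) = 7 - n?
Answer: -301760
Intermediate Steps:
x(l, r) = r + r*l**2 (x(l, r) = l**2*r + r = r*l**2 + r = r + r*l**2)
x(13, -5)*355 + J(17, 11) = -5*(1 + 13**2)*355 + (7 - 1*17) = -5*(1 + 169)*355 + (7 - 17) = -5*170*355 - 10 = -850*355 - 10 = -301750 - 10 = -301760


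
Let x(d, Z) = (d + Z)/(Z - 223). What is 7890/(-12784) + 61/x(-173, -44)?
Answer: 103250439/1387064 ≈ 74.438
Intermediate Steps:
x(d, Z) = (Z + d)/(-223 + Z)
7890/(-12784) + 61/x(-173, -44) = 7890/(-12784) + 61/(((-44 - 173)/(-223 - 44))) = 7890*(-1/12784) + 61/((-217/(-267))) = -3945/6392 + 61/((-1/267*(-217))) = -3945/6392 + 61/(217/267) = -3945/6392 + 61*(267/217) = -3945/6392 + 16287/217 = 103250439/1387064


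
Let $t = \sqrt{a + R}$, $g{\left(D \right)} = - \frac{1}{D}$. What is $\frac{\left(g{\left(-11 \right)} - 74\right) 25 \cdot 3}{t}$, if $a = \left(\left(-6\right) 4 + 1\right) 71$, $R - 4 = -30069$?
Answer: $\frac{6775 i \sqrt{3522}}{12914} \approx 31.135 i$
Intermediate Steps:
$R = -30065$ ($R = 4 - 30069 = -30065$)
$a = -1633$ ($a = \left(-24 + 1\right) 71 = \left(-23\right) 71 = -1633$)
$t = 3 i \sqrt{3522}$ ($t = \sqrt{-1633 - 30065} = \sqrt{-31698} = 3 i \sqrt{3522} \approx 178.04 i$)
$\frac{\left(g{\left(-11 \right)} - 74\right) 25 \cdot 3}{t} = \frac{\left(- \frac{1}{-11} - 74\right) 25 \cdot 3}{3 i \sqrt{3522}} = \left(\left(-1\right) \left(- \frac{1}{11}\right) - 74\right) 75 \left(- \frac{i \sqrt{3522}}{10566}\right) = \left(\frac{1}{11} - 74\right) 75 \left(- \frac{i \sqrt{3522}}{10566}\right) = \left(- \frac{813}{11}\right) 75 \left(- \frac{i \sqrt{3522}}{10566}\right) = - \frac{60975 \left(- \frac{i \sqrt{3522}}{10566}\right)}{11} = \frac{6775 i \sqrt{3522}}{12914}$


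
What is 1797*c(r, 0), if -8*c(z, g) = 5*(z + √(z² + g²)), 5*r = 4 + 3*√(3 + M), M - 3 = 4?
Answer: -1797 - 5391*√10/4 ≈ -6059.0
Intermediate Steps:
M = 7 (M = 3 + 4 = 7)
r = ⅘ + 3*√10/5 (r = (4 + 3*√(3 + 7))/5 = (4 + 3*√10)/5 = ⅘ + 3*√10/5 ≈ 2.6974)
c(z, g) = -5*z/8 - 5*√(g² + z²)/8 (c(z, g) = -5*(z + √(z² + g²))/8 = -5*(z + √(g² + z²))/8 = -(5*z + 5*√(g² + z²))/8 = -5*z/8 - 5*√(g² + z²)/8)
1797*c(r, 0) = 1797*(-5*(⅘ + 3*√10/5)/8 - 5*√(0² + (⅘ + 3*√10/5)²)/8) = 1797*((-½ - 3*√10/8) - 5*√(0 + (⅘ + 3*√10/5)²)/8) = 1797*((-½ - 3*√10/8) - (½ + 3*√10/8)) = 1797*((-½ - 3*√10/8) - 5*(⅘ + 3*√10/5)/8) = 1797*((-½ - 3*√10/8) + (-½ - 3*√10/8)) = 1797*(-1 - 3*√10/4) = -1797 - 5391*√10/4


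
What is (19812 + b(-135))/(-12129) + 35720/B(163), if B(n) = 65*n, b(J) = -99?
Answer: 1150711/659009 ≈ 1.7461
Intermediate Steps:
(19812 + b(-135))/(-12129) + 35720/B(163) = (19812 - 99)/(-12129) + 35720/((65*163)) = 19713*(-1/12129) + 35720/10595 = -6571/4043 + 35720*(1/10595) = -6571/4043 + 7144/2119 = 1150711/659009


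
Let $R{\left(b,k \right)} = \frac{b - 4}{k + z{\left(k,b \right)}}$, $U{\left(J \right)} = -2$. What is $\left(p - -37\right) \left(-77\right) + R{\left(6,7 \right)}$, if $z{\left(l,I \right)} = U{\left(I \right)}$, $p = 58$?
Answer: $- \frac{36573}{5} \approx -7314.6$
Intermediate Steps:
$z{\left(l,I \right)} = -2$
$R{\left(b,k \right)} = \frac{-4 + b}{-2 + k}$ ($R{\left(b,k \right)} = \frac{b - 4}{k - 2} = \frac{-4 + b}{-2 + k}$)
$\left(p - -37\right) \left(-77\right) + R{\left(6,7 \right)} = \left(58 - -37\right) \left(-77\right) + \frac{-4 + 6}{-2 + 7} = \left(58 + 37\right) \left(-77\right) + \frac{1}{5} \cdot 2 = 95 \left(-77\right) + \frac{1}{5} \cdot 2 = -7315 + \frac{2}{5} = - \frac{36573}{5}$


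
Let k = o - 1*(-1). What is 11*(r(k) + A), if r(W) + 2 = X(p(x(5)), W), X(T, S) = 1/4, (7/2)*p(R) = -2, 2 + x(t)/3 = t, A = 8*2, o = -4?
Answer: 627/4 ≈ 156.75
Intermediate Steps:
A = 16
x(t) = -6 + 3*t
p(R) = -4/7 (p(R) = (2/7)*(-2) = -4/7)
k = -3 (k = -4 - 1*(-1) = -4 + 1 = -3)
X(T, S) = ¼
r(W) = -7/4 (r(W) = -2 + ¼ = -7/4)
11*(r(k) + A) = 11*(-7/4 + 16) = 11*(57/4) = 627/4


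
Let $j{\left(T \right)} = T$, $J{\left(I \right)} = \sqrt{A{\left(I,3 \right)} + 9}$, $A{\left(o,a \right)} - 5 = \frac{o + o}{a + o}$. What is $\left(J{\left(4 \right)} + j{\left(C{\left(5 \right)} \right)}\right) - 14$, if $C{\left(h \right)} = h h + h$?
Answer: $16 + \frac{\sqrt{742}}{7} \approx 19.891$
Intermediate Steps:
$A{\left(o,a \right)} = 5 + \frac{2 o}{a + o}$ ($A{\left(o,a \right)} = 5 + \frac{o + o}{a + o} = 5 + \frac{2 o}{a + o}$)
$J{\left(I \right)} = \sqrt{9 + \frac{15 + 7 I}{3 + I}}$ ($J{\left(I \right)} = \sqrt{\frac{5 \cdot 3 + 7 I}{3 + I} + 9} = \sqrt{\frac{15 + 7 I}{3 + I} + 9} = \sqrt{9 + \frac{15 + 7 I}{3 + I}}$)
$C{\left(h \right)} = h + h^{2}$ ($C{\left(h \right)} = h^{2} + h = h + h^{2}$)
$\left(J{\left(4 \right)} + j{\left(C{\left(5 \right)} \right)}\right) - 14 = \left(\sqrt{2} \sqrt{\frac{21 + 8 \cdot 4}{3 + 4}} + 5 \left(1 + 5\right)\right) - 14 = \left(\sqrt{2} \sqrt{\frac{21 + 32}{7}} + 5 \cdot 6\right) - 14 = \left(\sqrt{2} \sqrt{\frac{1}{7} \cdot 53} + 30\right) - 14 = \left(\sqrt{2} \sqrt{\frac{53}{7}} + 30\right) - 14 = \left(\sqrt{2} \frac{\sqrt{371}}{7} + 30\right) - 14 = \left(\frac{\sqrt{742}}{7} + 30\right) - 14 = \left(30 + \frac{\sqrt{742}}{7}\right) - 14 = 16 + \frac{\sqrt{742}}{7}$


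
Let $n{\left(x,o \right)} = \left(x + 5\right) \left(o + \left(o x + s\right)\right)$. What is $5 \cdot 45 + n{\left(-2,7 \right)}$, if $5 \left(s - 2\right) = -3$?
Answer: $\frac{1041}{5} \approx 208.2$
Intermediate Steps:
$s = \frac{7}{5}$ ($s = 2 + \frac{1}{5} \left(-3\right) = 2 - \frac{3}{5} = \frac{7}{5} \approx 1.4$)
$n{\left(x,o \right)} = \left(5 + x\right) \left(\frac{7}{5} + o + o x\right)$ ($n{\left(x,o \right)} = \left(x + 5\right) \left(o + \left(o x + \frac{7}{5}\right)\right) = \left(5 + x\right) \left(o + \left(\frac{7}{5} + o x\right)\right) = \left(5 + x\right) \left(\frac{7}{5} + o + o x\right)$)
$5 \cdot 45 + n{\left(-2,7 \right)} = 5 \cdot 45 + \left(7 + 5 \cdot 7 + \frac{7}{5} \left(-2\right) + 7 \left(-2\right)^{2} + 6 \cdot 7 \left(-2\right)\right) = 225 + \left(7 + 35 - \frac{14}{5} + 7 \cdot 4 - 84\right) = 225 + \left(7 + 35 - \frac{14}{5} + 28 - 84\right) = 225 - \frac{84}{5} = \frac{1041}{5}$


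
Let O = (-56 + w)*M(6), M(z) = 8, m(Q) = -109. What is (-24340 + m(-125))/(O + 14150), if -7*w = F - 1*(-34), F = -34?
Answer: -24449/13702 ≈ -1.7843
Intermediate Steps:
w = 0 (w = -(-34 - 1*(-34))/7 = -(-34 + 34)/7 = -⅐*0 = 0)
O = -448 (O = (-56 + 0)*8 = -56*8 = -448)
(-24340 + m(-125))/(O + 14150) = (-24340 - 109)/(-448 + 14150) = -24449/13702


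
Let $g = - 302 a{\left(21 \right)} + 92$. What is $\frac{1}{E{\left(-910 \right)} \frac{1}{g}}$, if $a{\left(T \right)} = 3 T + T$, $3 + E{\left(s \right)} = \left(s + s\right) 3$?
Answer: $\frac{25276}{5463} \approx 4.6268$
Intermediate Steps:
$E{\left(s \right)} = -3 + 6 s$ ($E{\left(s \right)} = -3 + \left(s + s\right) 3 = -3 + 2 s 3 = -3 + 6 s$)
$a{\left(T \right)} = 4 T$
$g = -25276$ ($g = - 302 \cdot 4 \cdot 21 + 92 = \left(-302\right) 84 + 92 = -25368 + 92 = -25276$)
$\frac{1}{E{\left(-910 \right)} \frac{1}{g}} = \frac{1}{\left(-3 + 6 \left(-910\right)\right) \frac{1}{-25276}} = \frac{1}{\left(-3 - 5460\right) \left(- \frac{1}{25276}\right)} = \frac{1}{\left(-5463\right) \left(- \frac{1}{25276}\right)} = \frac{1}{\frac{5463}{25276}} = \frac{25276}{5463}$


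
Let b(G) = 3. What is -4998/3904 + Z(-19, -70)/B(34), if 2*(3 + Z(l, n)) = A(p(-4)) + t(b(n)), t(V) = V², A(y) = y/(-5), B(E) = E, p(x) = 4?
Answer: -207047/165920 ≈ -1.2479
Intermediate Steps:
A(y) = -y/5 (A(y) = y*(-⅕) = -y/5)
Z(l, n) = 11/10 (Z(l, n) = -3 + (-⅕*4 + 3²)/2 = -3 + (-⅘ + 9)/2 = -3 + (½)*(41/5) = -3 + 41/10 = 11/10)
-4998/3904 + Z(-19, -70)/B(34) = -4998/3904 + (11/10)/34 = -4998*1/3904 + (11/10)*(1/34) = -2499/1952 + 11/340 = -207047/165920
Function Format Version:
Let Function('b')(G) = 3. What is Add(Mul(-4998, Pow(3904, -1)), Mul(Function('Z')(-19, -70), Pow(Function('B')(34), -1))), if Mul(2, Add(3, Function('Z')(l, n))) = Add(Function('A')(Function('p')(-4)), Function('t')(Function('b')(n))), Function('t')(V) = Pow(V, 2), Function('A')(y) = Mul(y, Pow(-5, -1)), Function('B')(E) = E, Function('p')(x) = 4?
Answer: Rational(-207047, 165920) ≈ -1.2479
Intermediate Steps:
Function('A')(y) = Mul(Rational(-1, 5), y) (Function('A')(y) = Mul(y, Rational(-1, 5)) = Mul(Rational(-1, 5), y))
Function('Z')(l, n) = Rational(11, 10) (Function('Z')(l, n) = Add(-3, Mul(Rational(1, 2), Add(Mul(Rational(-1, 5), 4), Pow(3, 2)))) = Add(-3, Mul(Rational(1, 2), Add(Rational(-4, 5), 9))) = Add(-3, Mul(Rational(1, 2), Rational(41, 5))) = Add(-3, Rational(41, 10)) = Rational(11, 10))
Add(Mul(-4998, Pow(3904, -1)), Mul(Function('Z')(-19, -70), Pow(Function('B')(34), -1))) = Add(Mul(-4998, Pow(3904, -1)), Mul(Rational(11, 10), Pow(34, -1))) = Add(Mul(-4998, Rational(1, 3904)), Mul(Rational(11, 10), Rational(1, 34))) = Add(Rational(-2499, 1952), Rational(11, 340)) = Rational(-207047, 165920)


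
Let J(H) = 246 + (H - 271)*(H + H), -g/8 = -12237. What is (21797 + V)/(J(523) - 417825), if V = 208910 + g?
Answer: -328603/153987 ≈ -2.1340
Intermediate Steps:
g = 97896 (g = -8*(-12237) = 97896)
V = 306806 (V = 208910 + 97896 = 306806)
J(H) = 246 + 2*H*(-271 + H) (J(H) = 246 + (-271 + H)*(2*H) = 246 + 2*H*(-271 + H))
(21797 + V)/(J(523) - 417825) = (21797 + 306806)/((246 - 542*523 + 2*523²) - 417825) = 328603/((246 - 283466 + 2*273529) - 417825) = 328603/((246 - 283466 + 547058) - 417825) = 328603/(263838 - 417825) = 328603/(-153987) = 328603*(-1/153987) = -328603/153987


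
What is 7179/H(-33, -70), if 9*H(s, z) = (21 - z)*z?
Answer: -64611/6370 ≈ -10.143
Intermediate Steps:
H(s, z) = z*(21 - z)/9 (H(s, z) = ((21 - z)*z)/9 = (z*(21 - z))/9 = z*(21 - z)/9)
7179/H(-33, -70) = 7179/(((⅑)*(-70)*(21 - 1*(-70)))) = 7179/(((⅑)*(-70)*(21 + 70))) = 7179/(((⅑)*(-70)*91)) = 7179/(-6370/9) = 7179*(-9/6370) = -64611/6370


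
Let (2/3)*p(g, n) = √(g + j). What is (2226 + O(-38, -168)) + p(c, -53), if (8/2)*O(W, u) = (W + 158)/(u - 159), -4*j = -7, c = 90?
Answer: 242624/109 + 3*√367/4 ≈ 2240.3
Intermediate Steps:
j = 7/4 (j = -¼*(-7) = 7/4 ≈ 1.7500)
p(g, n) = 3*√(7/4 + g)/2 (p(g, n) = 3*√(g + 7/4)/2 = 3*√(7/4 + g)/2)
O(W, u) = (158 + W)/(4*(-159 + u)) (O(W, u) = ((W + 158)/(u - 159))/4 = ((158 + W)/(-159 + u))/4 = (158 + W)/(4*(-159 + u)))
(2226 + O(-38, -168)) + p(c, -53) = (2226 + (158 - 38)/(4*(-159 - 168))) + 3*√(7 + 4*90)/4 = (2226 + (¼)*120/(-327)) + 3*√(7 + 360)/4 = (2226 + (¼)*(-1/327)*120) + 3*√367/4 = (2226 - 10/109) + 3*√367/4 = 242624/109 + 3*√367/4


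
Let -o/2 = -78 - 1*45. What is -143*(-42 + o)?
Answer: -29172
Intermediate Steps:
o = 246 (o = -2*(-78 - 1*45) = -2*(-78 - 45) = -2*(-123) = 246)
-143*(-42 + o) = -143*(-42 + 246) = -143*204 = -29172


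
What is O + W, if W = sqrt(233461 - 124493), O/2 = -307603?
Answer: -615206 + 2*sqrt(27242) ≈ -6.1488e+5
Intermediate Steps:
O = -615206 (O = 2*(-307603) = -615206)
W = 2*sqrt(27242) (W = sqrt(108968) = 2*sqrt(27242) ≈ 330.10)
O + W = -615206 + 2*sqrt(27242)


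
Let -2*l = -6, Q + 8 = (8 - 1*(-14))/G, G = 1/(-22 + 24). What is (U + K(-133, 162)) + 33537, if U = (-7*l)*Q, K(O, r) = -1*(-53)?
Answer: 32834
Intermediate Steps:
G = 1/2 ≈ 0.50000
Q = 36 (Q = -8 + (8 - 1*(-14))/(1/2) = -8 + (8 + 14)*2 = -8 + 22*2 = -8 + 44 = 36)
l = 3 (l = -1/2*(-6) = 3)
K(O, r) = 53
U = -756 (U = -7*3*36 = -21*36 = -756)
(U + K(-133, 162)) + 33537 = (-756 + 53) + 33537 = -703 + 33537 = 32834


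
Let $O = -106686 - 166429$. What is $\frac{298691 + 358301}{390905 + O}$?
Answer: $\frac{328496}{58895} \approx 5.5777$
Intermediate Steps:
$O = -273115$
$\frac{298691 + 358301}{390905 + O} = \frac{298691 + 358301}{390905 - 273115} = \frac{656992}{117790} = 656992 \cdot \frac{1}{117790} = \frac{328496}{58895}$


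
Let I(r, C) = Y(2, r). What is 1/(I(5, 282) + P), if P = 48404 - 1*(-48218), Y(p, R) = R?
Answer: 1/96627 ≈ 1.0349e-5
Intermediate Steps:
I(r, C) = r
P = 96622 (P = 48404 + 48218 = 96622)
1/(I(5, 282) + P) = 1/(5 + 96622) = 1/96627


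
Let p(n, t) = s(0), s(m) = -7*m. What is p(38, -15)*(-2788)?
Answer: 0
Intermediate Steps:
p(n, t) = 0 (p(n, t) = -7*0 = 0)
p(38, -15)*(-2788) = 0*(-2788) = 0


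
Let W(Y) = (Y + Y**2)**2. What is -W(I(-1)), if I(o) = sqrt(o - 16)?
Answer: -272 + 34*I*sqrt(17) ≈ -272.0 + 140.19*I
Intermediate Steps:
I(o) = sqrt(-16 + o)
-W(I(-1)) = -(sqrt(-16 - 1))**2*(1 + sqrt(-16 - 1))**2 = -(sqrt(-17))**2*(1 + sqrt(-17))**2 = -(I*sqrt(17))**2*(1 + I*sqrt(17))**2 = -(-17)*(1 + I*sqrt(17))**2 = 17*(1 + I*sqrt(17))**2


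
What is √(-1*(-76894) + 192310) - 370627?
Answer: -370627 + 2*√67301 ≈ -3.7011e+5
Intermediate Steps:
√(-1*(-76894) + 192310) - 370627 = √(76894 + 192310) - 370627 = √269204 - 370627 = 2*√67301 - 370627 = -370627 + 2*√67301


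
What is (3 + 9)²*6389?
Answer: 920016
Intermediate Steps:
(3 + 9)²*6389 = 12²*6389 = 144*6389 = 920016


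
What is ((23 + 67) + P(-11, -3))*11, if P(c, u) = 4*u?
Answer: 858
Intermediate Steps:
((23 + 67) + P(-11, -3))*11 = ((23 + 67) + 4*(-3))*11 = (90 - 12)*11 = 78*11 = 858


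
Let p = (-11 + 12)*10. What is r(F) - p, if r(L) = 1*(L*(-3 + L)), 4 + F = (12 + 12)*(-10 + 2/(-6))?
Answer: 64250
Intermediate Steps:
F = -252 (F = -4 + (12 + 12)*(-10 + 2/(-6)) = -4 + 24*(-10 + 2*(-⅙)) = -4 + 24*(-10 - ⅓) = -4 + 24*(-31/3) = -4 - 248 = -252)
r(L) = L*(-3 + L)
p = 10 (p = 1*10 = 10)
r(F) - p = -252*(-3 - 252) - 1*10 = -252*(-255) - 10 = 64260 - 10 = 64250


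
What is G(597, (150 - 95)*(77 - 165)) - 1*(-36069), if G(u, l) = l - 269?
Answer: 30960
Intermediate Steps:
G(u, l) = -269 + l
G(597, (150 - 95)*(77 - 165)) - 1*(-36069) = (-269 + (150 - 95)*(77 - 165)) - 1*(-36069) = (-269 + 55*(-88)) + 36069 = (-269 - 4840) + 36069 = -5109 + 36069 = 30960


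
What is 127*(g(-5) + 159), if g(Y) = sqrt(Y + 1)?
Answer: 20193 + 254*I ≈ 20193.0 + 254.0*I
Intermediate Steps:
g(Y) = sqrt(1 + Y)
127*(g(-5) + 159) = 127*(sqrt(1 - 5) + 159) = 127*(sqrt(-4) + 159) = 127*(2*I + 159) = 127*(159 + 2*I) = 20193 + 254*I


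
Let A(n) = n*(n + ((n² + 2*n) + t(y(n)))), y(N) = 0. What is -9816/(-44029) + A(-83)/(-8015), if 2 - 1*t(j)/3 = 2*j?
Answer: 24365864162/352892435 ≈ 69.046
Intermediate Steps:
t(j) = 6 - 6*j
A(n) = n*(6 + n² + 3*n) (A(n) = n*(n + ((n² + 2*n) + (6 - 6*0))) = n*(n + ((n² + 2*n) + (6 + 0))) = n*(n + ((n² + 2*n) + 6)) = n*(n + (6 + n² + 2*n)) = n*(6 + n² + 3*n))
-9816/(-44029) + A(-83)/(-8015) = -9816/(-44029) - 83*(6 + (-83)² + 3*(-83))/(-8015) = -9816*(-1/44029) - 83*(6 + 6889 - 249)*(-1/8015) = 9816/44029 - 83*6646*(-1/8015) = 9816/44029 - 551618*(-1/8015) = 9816/44029 + 551618/8015 = 24365864162/352892435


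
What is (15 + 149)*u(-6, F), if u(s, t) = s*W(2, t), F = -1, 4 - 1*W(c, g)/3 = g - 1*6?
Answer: -32472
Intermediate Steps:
W(c, g) = 30 - 3*g (W(c, g) = 12 - 3*(g - 1*6) = 12 - 3*(g - 6) = 12 - 3*(-6 + g) = 12 + (18 - 3*g) = 30 - 3*g)
u(s, t) = s*(30 - 3*t)
(15 + 149)*u(-6, F) = (15 + 149)*(3*(-6)*(10 - 1*(-1))) = 164*(3*(-6)*(10 + 1)) = 164*(3*(-6)*11) = 164*(-198) = -32472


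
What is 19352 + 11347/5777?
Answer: 111807851/5777 ≈ 19354.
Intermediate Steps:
19352 + 11347/5777 = 111807851/5777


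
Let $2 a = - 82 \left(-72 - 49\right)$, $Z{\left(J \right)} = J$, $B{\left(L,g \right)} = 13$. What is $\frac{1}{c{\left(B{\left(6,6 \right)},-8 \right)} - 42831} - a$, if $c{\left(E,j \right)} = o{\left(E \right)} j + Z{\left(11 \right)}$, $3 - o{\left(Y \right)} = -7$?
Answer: $- \frac{212826901}{42900} \approx -4961.0$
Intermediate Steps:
$o{\left(Y \right)} = 10$ ($o{\left(Y \right)} = 3 - -7 = 3 + 7 = 10$)
$c{\left(E,j \right)} = 11 + 10 j$ ($c{\left(E,j \right)} = 10 j + 11 = 11 + 10 j$)
$a = 4961$ ($a = \frac{\left(-82\right) \left(-72 - 49\right)}{2} = \frac{\left(-82\right) \left(-121\right)}{2} = \frac{1}{2} \cdot 9922 = 4961$)
$\frac{1}{c{\left(B{\left(6,6 \right)},-8 \right)} - 42831} - a = \frac{1}{\left(11 + 10 \left(-8\right)\right) - 42831} - 4961 = \frac{1}{\left(11 - 80\right) - 42831} - 4961 = \frac{1}{-69 - 42831} - 4961 = \frac{1}{-42900} - 4961 = - \frac{1}{42900} - 4961 = - \frac{212826901}{42900}$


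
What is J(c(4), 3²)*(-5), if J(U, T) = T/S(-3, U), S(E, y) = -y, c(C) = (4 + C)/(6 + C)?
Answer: 225/4 ≈ 56.250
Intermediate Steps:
c(C) = (4 + C)/(6 + C)
J(U, T) = -T/U (J(U, T) = T/((-U)) = T*(-1/U) = -T/U)
J(c(4), 3²)*(-5) = -1*3²/(4 + 4)/(6 + 4)*(-5) = -1*9/8/10*(-5) = -1*9/(⅒)*8*(-5) = -1*9/⅘*(-5) = -1*9*5/4*(-5) = -45/4*(-5) = 225/4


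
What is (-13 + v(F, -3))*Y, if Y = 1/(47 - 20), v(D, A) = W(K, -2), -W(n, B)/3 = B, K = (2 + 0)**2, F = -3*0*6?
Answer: -7/27 ≈ -0.25926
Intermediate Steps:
F = 0 (F = 0*6 = 0)
K = 4 (K = 2**2 = 4)
W(n, B) = -3*B
v(D, A) = 6 (v(D, A) = -3*(-2) = 6)
Y = 1/27 ≈ 0.037037
(-13 + v(F, -3))*Y = (-13 + 6)*(1/27) = -7*1/27 = -7/27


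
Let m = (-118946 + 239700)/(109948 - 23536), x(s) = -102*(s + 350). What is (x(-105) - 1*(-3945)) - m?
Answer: -909330647/43206 ≈ -21046.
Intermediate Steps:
x(s) = -35700 - 102*s (x(s) = -102*(350 + s) = -35700 - 102*s)
m = 60377/43206 (m = 120754/86412 = 120754*(1/86412) = 60377/43206 ≈ 1.3974)
(x(-105) - 1*(-3945)) - m = ((-35700 - 102*(-105)) - 1*(-3945)) - 1*60377/43206 = ((-35700 + 10710) + 3945) - 60377/43206 = (-24990 + 3945) - 60377/43206 = -21045 - 60377/43206 = -909330647/43206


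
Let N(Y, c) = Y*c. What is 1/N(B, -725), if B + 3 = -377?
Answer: 1/275500 ≈ 3.6298e-6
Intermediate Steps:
B = -380 (B = -3 - 377 = -380)
1/N(B, -725) = 1/(-380*(-725)) = 1/275500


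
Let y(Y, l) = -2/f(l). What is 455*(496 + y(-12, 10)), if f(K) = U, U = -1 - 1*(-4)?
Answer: 676130/3 ≈ 2.2538e+5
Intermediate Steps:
U = 3 (U = -1 + 4 = 3)
f(K) = 3
y(Y, l) = -⅔ (y(Y, l) = -2/3 = -2*⅓ = -⅔)
455*(496 + y(-12, 10)) = 455*(496 - ⅔) = 455*(1486/3) = 676130/3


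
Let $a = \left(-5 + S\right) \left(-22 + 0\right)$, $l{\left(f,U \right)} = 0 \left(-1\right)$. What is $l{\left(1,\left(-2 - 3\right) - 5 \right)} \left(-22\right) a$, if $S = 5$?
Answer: $0$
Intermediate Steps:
$l{\left(f,U \right)} = 0$
$a = 0$ ($a = \left(-5 + 5\right) \left(-22 + 0\right) = 0 \left(-22\right) = 0$)
$l{\left(1,\left(-2 - 3\right) - 5 \right)} \left(-22\right) a = 0 \left(-22\right) 0 = 0 \cdot 0 = 0$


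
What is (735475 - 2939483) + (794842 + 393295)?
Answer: -1015871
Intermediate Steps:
(735475 - 2939483) + (794842 + 393295) = -2204008 + 1188137 = -1015871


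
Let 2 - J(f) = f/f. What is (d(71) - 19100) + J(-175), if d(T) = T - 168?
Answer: -19196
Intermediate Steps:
d(T) = -168 + T
J(f) = 1 (J(f) = 2 - f/f = 2 - 1*1 = 2 - 1 = 1)
(d(71) - 19100) + J(-175) = ((-168 + 71) - 19100) + 1 = (-97 - 19100) + 1 = -19197 + 1 = -19196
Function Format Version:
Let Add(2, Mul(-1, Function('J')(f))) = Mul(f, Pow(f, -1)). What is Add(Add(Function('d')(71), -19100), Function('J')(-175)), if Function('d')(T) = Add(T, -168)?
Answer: -19196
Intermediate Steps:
Function('d')(T) = Add(-168, T)
Function('J')(f) = 1 (Function('J')(f) = Add(2, Mul(-1, Mul(f, Pow(f, -1)))) = Add(2, Mul(-1, 1)) = Add(2, -1) = 1)
Add(Add(Function('d')(71), -19100), Function('J')(-175)) = Add(Add(Add(-168, 71), -19100), 1) = Add(Add(-97, -19100), 1) = Add(-19197, 1) = -19196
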